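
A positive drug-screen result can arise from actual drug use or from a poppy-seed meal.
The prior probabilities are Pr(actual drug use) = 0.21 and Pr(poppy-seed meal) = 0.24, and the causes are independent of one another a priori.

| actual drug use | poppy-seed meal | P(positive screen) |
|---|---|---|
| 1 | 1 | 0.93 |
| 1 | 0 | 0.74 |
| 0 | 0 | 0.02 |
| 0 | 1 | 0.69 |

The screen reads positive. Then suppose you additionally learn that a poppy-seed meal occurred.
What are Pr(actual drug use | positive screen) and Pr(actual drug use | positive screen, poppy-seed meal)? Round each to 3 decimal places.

Numerator (weight on configurations with actual drug use): 0.118104 + 0.046872 = 0.164976
Denominator P(positive screen): 0.02*0.79*0.76 + 0.69*0.79*0.24 + 0.74*0.21*0.76 + 0.93*0.21*0.24 = 0.307808
P(actual drug use | positive screen) = 0.164976/0.307808 ≈ 0.536

With the extra evidence:
Weight on actual drug use=true, given the evidence: 0.93*0.21 = 0.195300
Denominator P(positive screen | poppy-seed meal): 0.69*0.79 + 0.93*0.21 = 0.740400
P(actual drug use | positive screen, poppy-seed meal) = 0.195300/0.740400 ≈ 0.264

Pr(actual drug use | positive screen) ≈ 0.536; Pr(actual drug use | positive screen, poppy-seed meal) ≈ 0.264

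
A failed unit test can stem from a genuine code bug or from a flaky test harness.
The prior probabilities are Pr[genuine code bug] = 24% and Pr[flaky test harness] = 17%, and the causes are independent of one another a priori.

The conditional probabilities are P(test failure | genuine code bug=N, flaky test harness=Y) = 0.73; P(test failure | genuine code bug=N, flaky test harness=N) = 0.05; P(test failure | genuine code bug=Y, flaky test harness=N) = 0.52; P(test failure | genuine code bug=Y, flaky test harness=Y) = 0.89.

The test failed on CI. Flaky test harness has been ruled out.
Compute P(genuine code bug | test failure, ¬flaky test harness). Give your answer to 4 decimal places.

P(genuine code bug | test failure, ¬flaky test harness) ≈ 0.7666

Weight on genuine code bug=true, given the evidence: 0.52×0.24 = 0.124800
The normalizing constant is 0.05×0.76 + 0.52×0.24 = 0.162800
Posterior = 0.124800 / 0.162800 ≈ 0.7666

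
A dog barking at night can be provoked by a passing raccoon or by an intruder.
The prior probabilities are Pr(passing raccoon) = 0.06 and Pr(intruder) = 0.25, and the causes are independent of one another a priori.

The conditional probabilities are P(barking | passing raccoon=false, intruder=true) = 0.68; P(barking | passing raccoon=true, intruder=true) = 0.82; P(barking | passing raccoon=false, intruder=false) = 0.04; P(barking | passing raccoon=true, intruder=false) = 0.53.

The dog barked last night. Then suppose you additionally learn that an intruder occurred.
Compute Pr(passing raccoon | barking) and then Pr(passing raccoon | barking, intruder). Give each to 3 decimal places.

P(barking) = 0.04×0.94×0.75 + 0.68×0.94×0.25 + 0.53×0.06×0.75 + 0.82×0.06×0.25 = 0.028200 + 0.159800 + 0.023850 + 0.012300 = 0.224150
The passing raccoon-present share is 0.023850 + 0.012300 = 0.036150.
So P(passing raccoon | barking) = 0.036150/0.224150 ≈ 0.161.

With the extra evidence:
Numerator (weight on configurations with passing raccoon): 0.82×0.06 = 0.049200
The normalizing constant is 0.68×0.94 + 0.82×0.06 = 0.688400
Posterior = 0.049200 / 0.688400 ≈ 0.071

Pr(passing raccoon | barking) ≈ 0.161; Pr(passing raccoon | barking, intruder) ≈ 0.071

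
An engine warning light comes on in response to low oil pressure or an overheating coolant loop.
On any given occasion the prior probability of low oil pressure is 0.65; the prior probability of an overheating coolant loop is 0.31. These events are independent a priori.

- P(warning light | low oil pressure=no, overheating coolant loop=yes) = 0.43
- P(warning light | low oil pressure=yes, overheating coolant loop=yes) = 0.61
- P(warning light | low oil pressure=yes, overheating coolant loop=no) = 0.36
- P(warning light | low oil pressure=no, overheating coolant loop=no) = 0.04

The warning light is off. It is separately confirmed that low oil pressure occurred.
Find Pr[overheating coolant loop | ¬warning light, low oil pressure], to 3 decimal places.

P(¬warning light | low oil pressure) = 0.64·0.69 + 0.39·0.31 = 0.441600 + 0.120900 = 0.562500
The overheating coolant loop-present share is 0.39·0.31 = 0.120900.
So P(overheating coolant loop | ¬warning light, low oil pressure) = 0.120900/0.562500 ≈ 0.215.

Pr[overheating coolant loop | ¬warning light, low oil pressure] ≈ 0.215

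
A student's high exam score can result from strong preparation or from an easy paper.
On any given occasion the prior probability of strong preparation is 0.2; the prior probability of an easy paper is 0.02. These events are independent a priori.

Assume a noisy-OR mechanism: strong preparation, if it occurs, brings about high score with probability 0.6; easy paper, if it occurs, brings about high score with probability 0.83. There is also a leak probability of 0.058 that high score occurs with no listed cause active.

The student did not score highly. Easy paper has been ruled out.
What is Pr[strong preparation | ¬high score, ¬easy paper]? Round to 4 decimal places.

Under noisy-OR, P(high score | causes) = 1 − (1−0.058)·∏(1−qᵢ) over the active causes.
Sum P(¬high score|·) weighted by the priors over both values of strong preparation:
  P(¬high score | ¬easy paper) = 0.942×0.8 + 0.3768×0.2
        = 0.753600 + 0.075360 = 0.828960
Configurations with strong preparation contribute 0.075360, so
  P(strong preparation | ¬high score, ¬easy paper) = 0.075360 / 0.828960 ≈ 0.0909

Pr[strong preparation | ¬high score, ¬easy paper] ≈ 0.0909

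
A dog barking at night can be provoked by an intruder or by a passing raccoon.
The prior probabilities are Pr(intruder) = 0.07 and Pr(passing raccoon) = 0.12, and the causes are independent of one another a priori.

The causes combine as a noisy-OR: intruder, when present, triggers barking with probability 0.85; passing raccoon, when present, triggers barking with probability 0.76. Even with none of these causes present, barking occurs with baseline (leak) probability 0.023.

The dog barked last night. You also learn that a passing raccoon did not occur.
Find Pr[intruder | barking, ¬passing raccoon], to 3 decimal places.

Under noisy-OR, P(barking | causes) = 1 − (1−0.023)·∏(1−qᵢ) over the active causes.
P(barking | ¬passing raccoon) = 0.023×0.93 + 0.85345×0.07 = 0.021390 + 0.059742 = 0.081132
The intruder-present share is 0.85345×0.07 = 0.059742.
Hence the posterior is 0.059742/0.081132 ≈ 0.736.

Pr[intruder | barking, ¬passing raccoon] ≈ 0.736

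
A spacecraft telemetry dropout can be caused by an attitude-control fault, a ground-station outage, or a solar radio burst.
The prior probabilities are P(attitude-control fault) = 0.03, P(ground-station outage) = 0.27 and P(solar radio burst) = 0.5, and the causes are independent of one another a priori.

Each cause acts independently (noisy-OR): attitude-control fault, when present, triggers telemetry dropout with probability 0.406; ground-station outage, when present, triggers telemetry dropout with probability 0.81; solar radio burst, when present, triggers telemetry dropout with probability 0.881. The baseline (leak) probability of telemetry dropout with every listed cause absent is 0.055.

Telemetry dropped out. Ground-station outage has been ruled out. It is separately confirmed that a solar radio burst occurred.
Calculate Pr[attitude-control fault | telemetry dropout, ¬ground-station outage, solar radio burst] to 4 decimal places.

Under noisy-OR, P(telemetry dropout | causes) = 1 − (1−0.055)·∏(1−qᵢ) over the active causes.
P(telemetry dropout | ¬ground-station outage, solar radio burst) = 0.887545·0.97 + 0.933202·0.03 = 0.860919 + 0.027996 = 0.888915
Restricting to configurations with attitude-control fault present: 0.933202·0.03 = 0.027996.
Hence the posterior is 0.027996/0.888915 ≈ 0.0315.

Pr[attitude-control fault | telemetry dropout, ¬ground-station outage, solar radio burst] ≈ 0.0315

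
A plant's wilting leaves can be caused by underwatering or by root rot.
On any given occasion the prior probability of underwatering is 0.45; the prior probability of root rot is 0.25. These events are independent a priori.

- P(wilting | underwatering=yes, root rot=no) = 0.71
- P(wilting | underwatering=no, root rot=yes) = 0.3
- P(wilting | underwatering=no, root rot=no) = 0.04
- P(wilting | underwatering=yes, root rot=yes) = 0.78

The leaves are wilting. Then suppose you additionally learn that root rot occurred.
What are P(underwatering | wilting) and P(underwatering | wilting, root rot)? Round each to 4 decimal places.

Numerator (weight on configurations with underwatering): 0.239625 + 0.087750 = 0.327375
Normalizer over all consistent configurations: 0.04·0.55·0.75 + 0.3·0.55·0.25 + 0.71·0.45·0.75 + 0.78·0.45·0.25 = 0.385125
P(underwatering | wilting) = 0.327375/0.385125 ≈ 0.8500

With the extra evidence:
By total probability over both values of underwatering:
  P(wilting | root rot) = 0.3×0.55 + 0.78×0.45
        = 0.165000 + 0.351000 = 0.516000
Keeping only the underwatering-present terms gives 0.351000, so
  P(underwatering | wilting, root rot) = 0.351000 / 0.516000 ≈ 0.6802
— root rot explains away the evidence for underwatering.

P(underwatering | wilting) ≈ 0.8500; P(underwatering | wilting, root rot) ≈ 0.6802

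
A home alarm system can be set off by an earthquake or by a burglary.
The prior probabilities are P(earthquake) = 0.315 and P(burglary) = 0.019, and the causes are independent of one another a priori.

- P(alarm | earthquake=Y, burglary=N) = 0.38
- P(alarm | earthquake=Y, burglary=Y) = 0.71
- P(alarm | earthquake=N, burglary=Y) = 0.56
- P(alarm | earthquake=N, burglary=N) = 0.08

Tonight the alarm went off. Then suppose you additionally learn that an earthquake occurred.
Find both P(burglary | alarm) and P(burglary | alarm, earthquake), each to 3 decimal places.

Weight on burglary=true, given the evidence: 0.007288 + 0.004249 = 0.011537
The normalizing constant is 0.08·0.685·0.981 + 0.56·0.685·0.019 + 0.38·0.315·0.981 + 0.71·0.315·0.019 = 0.182722
P(burglary | alarm) = 0.011537/0.182722 ≈ 0.063

With the extra evidence:
For the numerator, keep only burglary=true terms: 0.71*0.019 = 0.013490
Denominator P(alarm | earthquake): 0.38*0.981 + 0.71*0.019 = 0.386270
P(burglary | alarm, earthquake) = 0.013490/0.386270 ≈ 0.035
— earthquake explains away the evidence for burglary.

P(burglary | alarm) ≈ 0.063; P(burglary | alarm, earthquake) ≈ 0.035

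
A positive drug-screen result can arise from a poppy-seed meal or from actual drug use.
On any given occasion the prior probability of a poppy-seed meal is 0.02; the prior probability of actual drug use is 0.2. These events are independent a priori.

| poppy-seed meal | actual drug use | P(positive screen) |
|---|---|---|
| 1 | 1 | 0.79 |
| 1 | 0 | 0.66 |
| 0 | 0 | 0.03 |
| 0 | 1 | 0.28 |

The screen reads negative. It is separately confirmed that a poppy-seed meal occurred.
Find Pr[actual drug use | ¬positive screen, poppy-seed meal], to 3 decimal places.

Pr[actual drug use | ¬positive screen, poppy-seed meal] ≈ 0.134

Sum P(¬positive screen|·) weighted by the priors over both values of actual drug use:
  P(¬positive screen | poppy-seed meal) = 0.34·0.8 + 0.21·0.2
        = 0.272000 + 0.042000 = 0.314000
The terms with actual drug use present sum to 0.042000, so
  P(actual drug use | ¬positive screen, poppy-seed meal) = 0.042000 / 0.314000 ≈ 0.134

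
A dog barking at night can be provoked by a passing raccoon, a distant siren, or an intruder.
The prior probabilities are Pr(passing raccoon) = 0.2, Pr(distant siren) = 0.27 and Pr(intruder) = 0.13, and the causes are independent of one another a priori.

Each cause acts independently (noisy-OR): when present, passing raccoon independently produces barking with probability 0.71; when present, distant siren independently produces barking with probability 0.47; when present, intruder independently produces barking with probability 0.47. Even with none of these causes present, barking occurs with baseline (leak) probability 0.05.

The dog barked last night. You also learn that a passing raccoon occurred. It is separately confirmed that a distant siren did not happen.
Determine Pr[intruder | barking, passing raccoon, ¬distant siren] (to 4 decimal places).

Pr[intruder | barking, passing raccoon, ¬distant siren] ≈ 0.1498

Under noisy-OR, P(barking | causes) = 1 − (1−0.05)·∏(1−qᵢ) over the active causes.
For the numerator, keep only intruder=true terms: 0.853985×0.13 = 0.111018
Denominator P(barking | passing raccoon, ¬distant siren): 0.7245×0.87 + 0.853985×0.13 = 0.741333
P(intruder | barking, passing raccoon, ¬distant siren) = 0.111018/0.741333 ≈ 0.1498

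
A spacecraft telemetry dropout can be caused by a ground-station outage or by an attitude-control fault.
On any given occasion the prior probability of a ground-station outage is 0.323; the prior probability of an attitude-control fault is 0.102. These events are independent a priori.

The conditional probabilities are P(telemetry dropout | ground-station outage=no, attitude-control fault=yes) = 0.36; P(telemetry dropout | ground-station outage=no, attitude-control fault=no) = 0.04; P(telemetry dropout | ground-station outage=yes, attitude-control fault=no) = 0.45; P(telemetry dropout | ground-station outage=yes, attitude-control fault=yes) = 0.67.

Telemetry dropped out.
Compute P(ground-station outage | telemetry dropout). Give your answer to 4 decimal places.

P(ground-station outage | telemetry dropout) ≈ 0.7563

Weight on ground-station outage=true, given the evidence: 0.130524 + 0.022074 = 0.152598
Denominator P(telemetry dropout): 0.04×0.677×0.898 + 0.36×0.677×0.102 + 0.45×0.323×0.898 + 0.67×0.323×0.102 = 0.201775
P(ground-station outage | telemetry dropout) = 0.152598/0.201775 ≈ 0.7563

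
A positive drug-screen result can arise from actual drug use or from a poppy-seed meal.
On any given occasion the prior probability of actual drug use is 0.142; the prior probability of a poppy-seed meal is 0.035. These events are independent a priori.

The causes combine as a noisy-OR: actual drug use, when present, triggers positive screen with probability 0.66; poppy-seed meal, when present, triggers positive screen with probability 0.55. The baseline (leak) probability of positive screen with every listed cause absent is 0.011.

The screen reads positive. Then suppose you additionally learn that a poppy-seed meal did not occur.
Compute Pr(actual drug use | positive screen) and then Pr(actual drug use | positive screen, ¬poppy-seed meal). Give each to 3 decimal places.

Under noisy-OR, P(positive screen | causes) = 1 − (1−0.011)·∏(1−qᵢ) over the active causes.
By total probability over the 4 (actual drug use, poppy-seed meal) configurations:
  P(positive screen) = 0.011·0.858·0.965 + 0.55495·0.858·0.035 + 0.66374·0.142·0.965 + 0.848683·0.142·0.035
        = 0.009108 + 0.016665 + 0.090952 + 0.004218 = 0.120943
Configurations with actual drug use contribute 0.095170, so
  P(actual drug use | positive screen) = 0.095170 / 0.120943 ≈ 0.787

With the extra evidence:
P(positive screen | ¬poppy-seed meal) = 0.011*0.858 + 0.66374*0.142 = 0.009438 + 0.094251 = 0.103689
Of this, 0.094251 comes from 0.66374*0.142 (the actual drug use=true cases).
Hence the posterior is 0.094251/0.103689 ≈ 0.909.
Ruling out poppy-seed meal raises the posterior on actual drug use — the flip side of explaining away.

Pr(actual drug use | positive screen) ≈ 0.787; Pr(actual drug use | positive screen, ¬poppy-seed meal) ≈ 0.909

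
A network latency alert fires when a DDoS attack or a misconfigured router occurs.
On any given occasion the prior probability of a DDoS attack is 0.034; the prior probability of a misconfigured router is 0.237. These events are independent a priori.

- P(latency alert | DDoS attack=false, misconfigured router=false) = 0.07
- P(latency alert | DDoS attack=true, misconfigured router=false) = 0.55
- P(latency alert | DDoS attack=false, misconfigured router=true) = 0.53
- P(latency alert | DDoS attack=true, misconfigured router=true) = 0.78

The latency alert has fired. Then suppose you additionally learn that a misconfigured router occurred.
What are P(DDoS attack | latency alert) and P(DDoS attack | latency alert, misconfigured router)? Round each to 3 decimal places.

Weight on DDoS attack=true, given the evidence: 0.014268 + 0.006285 = 0.020553
Denominator P(latency alert): 0.07*0.966*0.763 + 0.53*0.966*0.237 + 0.55*0.034*0.763 + 0.78*0.034*0.237 = 0.193486
P(DDoS attack | latency alert) = 0.020553/0.193486 ≈ 0.106

With the extra evidence:
Weight on DDoS attack=true, given the evidence: 0.78·0.034 = 0.026520
Normalizer over all consistent configurations: 0.53·0.966 + 0.78·0.034 = 0.538500
P(DDoS attack | latency alert, misconfigured router) = 0.026520/0.538500 ≈ 0.049

P(DDoS attack | latency alert) ≈ 0.106; P(DDoS attack | latency alert, misconfigured router) ≈ 0.049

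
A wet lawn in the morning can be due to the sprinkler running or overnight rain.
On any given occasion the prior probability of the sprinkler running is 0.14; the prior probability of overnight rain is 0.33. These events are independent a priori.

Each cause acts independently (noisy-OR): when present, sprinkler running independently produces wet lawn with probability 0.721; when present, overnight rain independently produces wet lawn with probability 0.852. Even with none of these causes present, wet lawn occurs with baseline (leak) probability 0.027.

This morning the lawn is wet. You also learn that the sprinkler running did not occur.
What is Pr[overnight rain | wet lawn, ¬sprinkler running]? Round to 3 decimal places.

Under noisy-OR, P(wet lawn | causes) = 1 − (1−0.027)·∏(1−qᵢ) over the active causes.
For the numerator, keep only overnight rain=true terms: 0.855996·0.33 = 0.282479
The normalizing constant is 0.027·0.67 + 0.855996·0.33 = 0.300569
Posterior = 0.282479 / 0.300569 ≈ 0.940

Pr[overnight rain | wet lawn, ¬sprinkler running] ≈ 0.940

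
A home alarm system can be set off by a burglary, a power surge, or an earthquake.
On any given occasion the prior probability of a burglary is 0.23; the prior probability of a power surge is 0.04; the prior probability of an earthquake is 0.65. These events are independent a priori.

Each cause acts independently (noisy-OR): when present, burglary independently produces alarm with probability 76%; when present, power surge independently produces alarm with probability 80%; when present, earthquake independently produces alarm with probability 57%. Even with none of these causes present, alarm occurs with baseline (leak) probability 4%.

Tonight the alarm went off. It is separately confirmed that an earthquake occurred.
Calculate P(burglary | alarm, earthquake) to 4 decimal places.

P(burglary | alarm, earthquake) ≈ 0.3102

Under noisy-OR, P(alarm | causes) = 1 − (1−0.04)·∏(1−qᵢ) over the active causes.
Numerator (weight on configurations with burglary): 0.198925 + 0.009018 = 0.207943
Normalizer over all consistent configurations: 0.5872*0.77*0.96 + 0.91744*0.77*0.04 + 0.900928*0.23*0.96 + 0.980186*0.23*0.04 = 0.670258
P(burglary | alarm, earthquake) = 0.207943/0.670258 ≈ 0.3102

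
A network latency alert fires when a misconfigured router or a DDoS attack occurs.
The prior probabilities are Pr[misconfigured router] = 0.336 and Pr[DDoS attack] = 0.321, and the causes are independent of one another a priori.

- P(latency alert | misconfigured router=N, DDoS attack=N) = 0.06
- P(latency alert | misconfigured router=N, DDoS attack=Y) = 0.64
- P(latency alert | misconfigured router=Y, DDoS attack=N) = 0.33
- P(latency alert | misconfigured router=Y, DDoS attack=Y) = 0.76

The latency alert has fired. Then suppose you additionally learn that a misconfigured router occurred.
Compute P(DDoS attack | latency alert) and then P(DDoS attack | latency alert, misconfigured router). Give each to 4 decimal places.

P(latency alert) = 0.06·0.664·0.679 + 0.64·0.664·0.321 + 0.33·0.336·0.679 + 0.76·0.336·0.321 = 0.027051 + 0.136412 + 0.075288 + 0.081971 = 0.320722
The DDoS attack-present share is 0.136412 + 0.081971 = 0.218383.
So P(DDoS attack | latency alert) = 0.218383/0.320722 ≈ 0.6809.

With the extra evidence:
Weight on DDoS attack=true, given the evidence: 0.76×0.321 = 0.243960
Normalizer over all consistent configurations: 0.33×0.679 + 0.76×0.321 = 0.468030
P(DDoS attack | latency alert, misconfigured router) = 0.243960/0.468030 ≈ 0.5212
This is intercausal reasoning (explaining away): once misconfigured router accounts for the latency alert, DDoS attack becomes less likely.

P(DDoS attack | latency alert) ≈ 0.6809; P(DDoS attack | latency alert, misconfigured router) ≈ 0.5212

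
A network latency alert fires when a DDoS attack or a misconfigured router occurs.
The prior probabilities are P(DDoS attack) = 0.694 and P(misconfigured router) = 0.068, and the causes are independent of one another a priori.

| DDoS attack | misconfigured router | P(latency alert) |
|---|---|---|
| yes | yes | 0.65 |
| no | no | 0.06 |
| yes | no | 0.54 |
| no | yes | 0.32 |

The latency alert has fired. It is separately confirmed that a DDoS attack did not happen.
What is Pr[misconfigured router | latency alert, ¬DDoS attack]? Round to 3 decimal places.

By total probability over both values of misconfigured router:
  P(latency alert | ¬DDoS attack) = 0.06·0.932 + 0.32·0.068
        = 0.055920 + 0.021760 = 0.077680
Configurations with misconfigured router contribute 0.021760, so
  P(misconfigured router | latency alert, ¬DDoS attack) = 0.021760 / 0.077680 ≈ 0.280

Pr[misconfigured router | latency alert, ¬DDoS attack] ≈ 0.280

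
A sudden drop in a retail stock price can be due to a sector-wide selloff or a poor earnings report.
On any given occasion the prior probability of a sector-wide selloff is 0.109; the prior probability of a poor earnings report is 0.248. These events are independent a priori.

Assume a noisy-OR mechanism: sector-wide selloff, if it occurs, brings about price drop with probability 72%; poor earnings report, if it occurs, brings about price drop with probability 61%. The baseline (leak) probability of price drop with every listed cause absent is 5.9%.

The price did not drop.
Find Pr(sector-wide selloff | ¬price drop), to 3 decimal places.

Under noisy-OR, P(price drop | causes) = 1 − (1−0.059)·∏(1−qᵢ) over the active causes.
For the numerator, keep only sector-wide selloff=true terms: 0.021597 + 0.002778 = 0.024375
The normalizing constant is 0.941*0.891*0.752 + 0.36699*0.891*0.248 + 0.26348*0.109*0.752 + 0.102757*0.109*0.248 = 0.735968
P(sector-wide selloff | ¬price drop) = 0.024375/0.735968 ≈ 0.033

Pr(sector-wide selloff | ¬price drop) ≈ 0.033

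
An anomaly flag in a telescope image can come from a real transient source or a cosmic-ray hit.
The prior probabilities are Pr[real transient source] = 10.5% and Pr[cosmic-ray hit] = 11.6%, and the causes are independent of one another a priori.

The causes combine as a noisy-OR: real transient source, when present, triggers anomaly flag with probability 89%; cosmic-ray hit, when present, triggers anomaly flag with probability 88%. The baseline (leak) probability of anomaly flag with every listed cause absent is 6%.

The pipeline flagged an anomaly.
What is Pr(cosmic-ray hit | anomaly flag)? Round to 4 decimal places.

Pr(cosmic-ray hit | anomaly flag) ≈ 0.4435

Under noisy-OR, P(anomaly flag | causes) = 1 − (1−0.06)·∏(1−qᵢ) over the active causes.
P(anomaly flag) = 0.06×0.895×0.884 + 0.8872×0.895×0.116 + 0.8966×0.105×0.884 + 0.987592×0.105×0.116 = 0.047471 + 0.092109 + 0.083222 + 0.012029 = 0.234831
Of this, 0.104138 comes from 0.092109 + 0.012029 (the cosmic-ray hit=true cases).
P(cosmic-ray hit | anomaly flag) = 0.104138 / 0.234831 ≈ 0.4435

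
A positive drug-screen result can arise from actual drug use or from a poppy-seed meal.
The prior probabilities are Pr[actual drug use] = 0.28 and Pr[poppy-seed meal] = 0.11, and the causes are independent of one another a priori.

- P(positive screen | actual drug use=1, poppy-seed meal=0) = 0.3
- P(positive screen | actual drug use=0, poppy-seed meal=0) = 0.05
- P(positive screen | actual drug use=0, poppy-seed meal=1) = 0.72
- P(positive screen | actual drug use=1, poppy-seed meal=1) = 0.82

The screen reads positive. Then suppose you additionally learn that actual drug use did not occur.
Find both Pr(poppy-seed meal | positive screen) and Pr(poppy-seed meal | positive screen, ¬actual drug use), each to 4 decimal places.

Pr(poppy-seed meal | positive screen) ≈ 0.4352; Pr(poppy-seed meal | positive screen, ¬actual drug use) ≈ 0.6403

Numerator (weight on configurations with poppy-seed meal): 0.057024 + 0.025256 = 0.082280
Normalizer over all consistent configurations: 0.05·0.72·0.89 + 0.72·0.72·0.11 + 0.3·0.28·0.89 + 0.82·0.28·0.11 = 0.189080
P(poppy-seed meal | positive screen) = 0.082280/0.189080 ≈ 0.4352

Now also conditioning on actual drug use≠true:
P(positive screen | ¬actual drug use) = 0.05·0.89 + 0.72·0.11 = 0.044500 + 0.079200 = 0.123700
Restricting to configurations with poppy-seed meal present: 0.72·0.11 = 0.079200.
P(poppy-seed meal | positive screen, ¬actual drug use) = 0.079200 / 0.123700 ≈ 0.6403
With actual drug use excluded, poppy-seed meal must carry more of the explanatory weight for the positive screen.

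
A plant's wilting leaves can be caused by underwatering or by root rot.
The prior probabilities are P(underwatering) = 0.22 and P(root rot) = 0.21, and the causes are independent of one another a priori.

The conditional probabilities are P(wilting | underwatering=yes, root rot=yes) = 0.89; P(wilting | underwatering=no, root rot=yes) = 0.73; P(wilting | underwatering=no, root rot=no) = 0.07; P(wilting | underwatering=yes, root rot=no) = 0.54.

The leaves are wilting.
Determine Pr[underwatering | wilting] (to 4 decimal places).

Pr[underwatering | wilting] ≈ 0.4534

Numerator (weight on configurations with underwatering): 0.093852 + 0.041118 = 0.134970
The normalizing constant is 0.07×0.78×0.79 + 0.73×0.78×0.21 + 0.54×0.22×0.79 + 0.89×0.22×0.21 = 0.297678
Posterior = 0.134970 / 0.297678 ≈ 0.4534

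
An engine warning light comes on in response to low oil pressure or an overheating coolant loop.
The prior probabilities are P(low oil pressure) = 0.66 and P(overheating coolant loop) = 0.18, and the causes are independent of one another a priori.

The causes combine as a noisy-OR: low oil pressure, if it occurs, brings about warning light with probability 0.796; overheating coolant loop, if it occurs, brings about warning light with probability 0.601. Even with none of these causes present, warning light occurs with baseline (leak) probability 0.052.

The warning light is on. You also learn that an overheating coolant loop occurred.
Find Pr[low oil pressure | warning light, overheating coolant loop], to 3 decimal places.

Pr[low oil pressure | warning light, overheating coolant loop] ≈ 0.742

Under noisy-OR, P(warning light | causes) = 1 − (1−0.052)·∏(1−qᵢ) over the active causes.
By total probability over both values of low oil pressure:
  P(warning light | overheating coolant loop) = 0.621748·0.34 + 0.922837·0.66
        = 0.211394 + 0.609072 = 0.820466
The terms with low oil pressure present sum to 0.609072, so
  P(low oil pressure | warning light, overheating coolant loop) = 0.609072 / 0.820466 ≈ 0.742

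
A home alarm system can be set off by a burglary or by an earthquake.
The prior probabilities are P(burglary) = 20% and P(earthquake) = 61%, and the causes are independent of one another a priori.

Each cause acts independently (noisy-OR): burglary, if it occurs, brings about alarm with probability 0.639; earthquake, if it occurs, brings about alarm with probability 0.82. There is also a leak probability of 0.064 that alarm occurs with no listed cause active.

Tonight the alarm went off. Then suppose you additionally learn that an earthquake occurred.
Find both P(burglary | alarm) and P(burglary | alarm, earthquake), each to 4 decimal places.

P(burglary | alarm) ≈ 0.2808; P(burglary | alarm, earthquake) ≈ 0.2202

Under noisy-OR, P(alarm | causes) = 1 − (1−0.064)·∏(1−qᵢ) over the active causes.
P(alarm) = 0.064×0.8×0.39 + 0.83152×0.8×0.61 + 0.662104×0.2×0.39 + 0.939179×0.2×0.61 = 0.019968 + 0.405782 + 0.051644 + 0.114580 = 0.591974
Restricting to configurations with burglary present: 0.051644 + 0.114580 = 0.166224.
Hence the posterior is 0.166224/0.591974 ≈ 0.2808.

Now also conditioning on earthquake=true:
Weight on burglary=true, given the evidence: 0.939179×0.2 = 0.187836
Normalizer over all consistent configurations: 0.83152×0.8 + 0.939179×0.2 = 0.853052
P(burglary | alarm, earthquake) = 0.187836/0.853052 ≈ 0.2202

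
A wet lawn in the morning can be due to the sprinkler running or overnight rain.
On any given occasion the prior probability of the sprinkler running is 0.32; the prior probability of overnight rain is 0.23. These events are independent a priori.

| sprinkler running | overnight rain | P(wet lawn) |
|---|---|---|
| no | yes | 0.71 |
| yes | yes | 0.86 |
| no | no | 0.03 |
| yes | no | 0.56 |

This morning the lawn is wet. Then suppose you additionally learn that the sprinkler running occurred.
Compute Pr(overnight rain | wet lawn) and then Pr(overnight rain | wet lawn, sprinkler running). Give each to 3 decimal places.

Weight on overnight rain=true, given the evidence: 0.111044 + 0.063296 = 0.174340
Denominator P(wet lawn): 0.03×0.68×0.77 + 0.71×0.68×0.23 + 0.56×0.32×0.77 + 0.86×0.32×0.23 = 0.328032
P(overnight rain | wet lawn) = 0.174340/0.328032 ≈ 0.531

Now condition on the additional information:
Enumerate both values of overnight rain and weight by the priors:
  P(wet lawn | sprinkler running) = 0.56×0.77 + 0.86×0.23
        = 0.431200 + 0.197800 = 0.629000
Keeping only the overnight rain-present terms gives 0.197800, so
  P(overnight rain | wet lawn, sprinkler running) = 0.197800 / 0.629000 ≈ 0.314

Pr(overnight rain | wet lawn) ≈ 0.531; Pr(overnight rain | wet lawn, sprinkler running) ≈ 0.314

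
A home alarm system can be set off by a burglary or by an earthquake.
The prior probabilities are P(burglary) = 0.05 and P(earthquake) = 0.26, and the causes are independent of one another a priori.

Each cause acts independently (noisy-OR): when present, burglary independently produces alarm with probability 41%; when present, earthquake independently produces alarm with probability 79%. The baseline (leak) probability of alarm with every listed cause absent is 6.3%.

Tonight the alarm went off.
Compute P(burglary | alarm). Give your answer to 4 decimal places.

Under noisy-OR, P(alarm | causes) = 1 − (1−0.063)·∏(1−qᵢ) over the active causes.
Weight on burglary=true, given the evidence: 0.016545 + 0.011491 = 0.028036
Normalizer over all consistent configurations: 0.063*0.95*0.74 + 0.80323*0.95*0.26 + 0.44717*0.05*0.74 + 0.883906*0.05*0.26 = 0.270723
Posterior = 0.028036 / 0.270723 ≈ 0.1036

P(burglary | alarm) ≈ 0.1036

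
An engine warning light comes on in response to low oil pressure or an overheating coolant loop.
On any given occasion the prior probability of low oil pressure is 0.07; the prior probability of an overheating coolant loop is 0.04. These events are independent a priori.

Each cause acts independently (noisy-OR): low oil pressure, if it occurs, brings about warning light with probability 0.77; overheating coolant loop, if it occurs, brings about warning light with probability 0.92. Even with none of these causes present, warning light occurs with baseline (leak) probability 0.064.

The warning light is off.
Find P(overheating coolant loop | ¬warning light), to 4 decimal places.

P(overheating coolant loop | ¬warning light) ≈ 0.0033

Under noisy-OR, P(warning light | causes) = 1 − (1−0.064)·∏(1−qᵢ) over the active causes.
P(¬warning light) = 0.936*0.93*0.96 + 0.07488*0.93*0.04 + 0.21528*0.07*0.96 + 0.017222*0.07*0.04 = 0.835661 + 0.002786 + 0.014467 + 0.000048 = 0.852962
Of this, 0.002834 comes from 0.002786 + 0.000048 (the overheating coolant loop=true cases).
Hence the posterior is 0.002834/0.852962 ≈ 0.0033.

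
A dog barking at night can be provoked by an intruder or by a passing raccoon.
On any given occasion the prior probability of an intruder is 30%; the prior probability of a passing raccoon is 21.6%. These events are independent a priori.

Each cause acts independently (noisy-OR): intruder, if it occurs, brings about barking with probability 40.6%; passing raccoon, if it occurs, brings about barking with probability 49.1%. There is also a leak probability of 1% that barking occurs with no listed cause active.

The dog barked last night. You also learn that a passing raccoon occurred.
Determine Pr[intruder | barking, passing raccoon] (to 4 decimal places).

Under noisy-OR, P(barking | causes) = 1 − (1−0.01)·∏(1−qᵢ) over the active causes.
By total probability over both values of intruder:
  P(barking | passing raccoon) = 0.49609×0.7 + 0.700677×0.3
        = 0.347263 + 0.210203 = 0.557466
Keeping only the intruder-present terms gives 0.210203, so
  P(intruder | barking, passing raccoon) = 0.210203 / 0.557466 ≈ 0.3771

Pr[intruder | barking, passing raccoon] ≈ 0.3771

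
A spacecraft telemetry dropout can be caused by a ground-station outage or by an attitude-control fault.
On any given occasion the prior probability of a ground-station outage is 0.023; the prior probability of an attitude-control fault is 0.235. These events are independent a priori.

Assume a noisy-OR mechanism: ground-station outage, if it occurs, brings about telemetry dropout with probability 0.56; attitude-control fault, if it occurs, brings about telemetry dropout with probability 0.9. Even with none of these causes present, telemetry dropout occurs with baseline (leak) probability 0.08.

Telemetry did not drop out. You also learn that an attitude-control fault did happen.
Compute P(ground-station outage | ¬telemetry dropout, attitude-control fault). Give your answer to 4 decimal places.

P(ground-station outage | ¬telemetry dropout, attitude-control fault) ≈ 0.0103

Under noisy-OR, P(telemetry dropout | causes) = 1 − (1−0.08)·∏(1−qᵢ) over the active causes.
Weight on ground-station outage=true, given the evidence: 0.04048·0.023 = 0.000931
The normalizing constant is 0.092·0.977 + 0.04048·0.023 = 0.090815
P(ground-station outage | ¬telemetry dropout, attitude-control fault) = 0.000931/0.090815 ≈ 0.0103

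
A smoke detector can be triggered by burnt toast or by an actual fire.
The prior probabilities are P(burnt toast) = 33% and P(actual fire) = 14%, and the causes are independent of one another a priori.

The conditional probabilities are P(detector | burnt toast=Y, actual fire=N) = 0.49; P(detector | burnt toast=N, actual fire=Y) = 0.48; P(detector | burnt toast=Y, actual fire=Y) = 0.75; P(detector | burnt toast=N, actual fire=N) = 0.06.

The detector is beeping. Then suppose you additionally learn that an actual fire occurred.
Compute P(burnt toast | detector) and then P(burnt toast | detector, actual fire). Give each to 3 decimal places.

P(burnt toast | detector) ≈ 0.686; P(burnt toast | detector, actual fire) ≈ 0.435

By total probability over the 4 (burnt toast, actual fire) configurations:
  P(detector) = 0.06*0.67*0.86 + 0.48*0.67*0.14 + 0.49*0.33*0.86 + 0.75*0.33*0.14
        = 0.034572 + 0.045024 + 0.139062 + 0.034650 = 0.253308
Configurations with burnt toast contribute 0.173712, so
  P(burnt toast | detector) = 0.173712 / 0.253308 ≈ 0.686

Now also conditioning on actual fire=true:
Weight on burnt toast=true, given the evidence: 0.75×0.33 = 0.247500
Denominator P(detector | actual fire): 0.48×0.67 + 0.75×0.33 = 0.569100
Posterior = 0.247500 / 0.569100 ≈ 0.435
Conditioning on actual fire lowers the posterior on burnt toast: the classic explaining-away effect in a common-effect structure.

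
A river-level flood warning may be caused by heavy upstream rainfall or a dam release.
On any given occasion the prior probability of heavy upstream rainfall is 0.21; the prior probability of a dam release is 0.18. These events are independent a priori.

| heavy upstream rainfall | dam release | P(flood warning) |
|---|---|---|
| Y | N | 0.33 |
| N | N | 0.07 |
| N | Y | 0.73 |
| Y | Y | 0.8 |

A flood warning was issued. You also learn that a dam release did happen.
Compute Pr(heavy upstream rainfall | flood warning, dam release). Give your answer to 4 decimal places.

P(flood warning | dam release) = 0.73×0.79 + 0.8×0.21 = 0.576700 + 0.168000 = 0.744700
The heavy upstream rainfall-present share is 0.8×0.21 = 0.168000.
Hence the posterior is 0.168000/0.744700 ≈ 0.2256.

Pr(heavy upstream rainfall | flood warning, dam release) ≈ 0.2256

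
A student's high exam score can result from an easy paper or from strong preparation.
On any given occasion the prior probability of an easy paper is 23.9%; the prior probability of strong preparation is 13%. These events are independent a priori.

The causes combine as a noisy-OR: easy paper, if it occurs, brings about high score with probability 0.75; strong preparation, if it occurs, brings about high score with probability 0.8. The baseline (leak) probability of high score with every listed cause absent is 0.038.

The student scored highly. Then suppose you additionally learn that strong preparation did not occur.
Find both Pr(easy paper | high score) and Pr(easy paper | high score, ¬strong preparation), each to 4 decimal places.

Under noisy-OR, P(high score | causes) = 1 − (1−0.038)·∏(1−qᵢ) over the active causes.
P(high score) = 0.038×0.761×0.87 + 0.8076×0.761×0.13 + 0.7595×0.239×0.87 + 0.9519×0.239×0.13 = 0.025159 + 0.079896 + 0.157923 + 0.029576 = 0.292554
The easy paper-present share is 0.157923 + 0.029576 = 0.187499.
So P(easy paper | high score) = 0.187499/0.292554 ≈ 0.6409.

With the extra evidence:
P(high score | ¬strong preparation) = 0.038·0.761 + 0.7595·0.239 = 0.028918 + 0.181520 = 0.210438
Restricting to configurations with easy paper present: 0.7595·0.239 = 0.181520.
P(easy paper | high score, ¬strong preparation) = 0.181520 / 0.210438 ≈ 0.8626

Pr(easy paper | high score) ≈ 0.6409; Pr(easy paper | high score, ¬strong preparation) ≈ 0.8626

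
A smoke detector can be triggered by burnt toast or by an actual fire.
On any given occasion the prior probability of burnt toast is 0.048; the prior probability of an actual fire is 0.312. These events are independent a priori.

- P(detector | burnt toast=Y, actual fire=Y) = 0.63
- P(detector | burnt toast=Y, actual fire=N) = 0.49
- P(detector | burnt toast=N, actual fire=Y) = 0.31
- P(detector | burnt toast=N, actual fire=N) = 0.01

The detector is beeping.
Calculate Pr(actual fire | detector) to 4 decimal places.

Pr(actual fire | detector) ≈ 0.8170

Numerator (weight on configurations with actual fire): 0.092077 + 0.009435 = 0.101512
Normalizer over all consistent configurations: 0.01·0.952·0.688 + 0.31·0.952·0.312 + 0.49·0.048·0.688 + 0.63·0.048·0.312 = 0.124244
P(actual fire | detector) = 0.101512/0.124244 ≈ 0.8170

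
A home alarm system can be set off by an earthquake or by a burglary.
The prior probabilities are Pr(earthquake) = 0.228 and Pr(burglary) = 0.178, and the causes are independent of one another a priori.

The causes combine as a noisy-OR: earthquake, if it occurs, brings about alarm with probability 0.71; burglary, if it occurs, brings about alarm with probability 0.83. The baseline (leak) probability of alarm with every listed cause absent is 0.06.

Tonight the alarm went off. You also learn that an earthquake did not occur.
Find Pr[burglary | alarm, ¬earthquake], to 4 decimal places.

Pr[burglary | alarm, ¬earthquake] ≈ 0.7520

Under noisy-OR, P(alarm | causes) = 1 − (1−0.06)·∏(1−qᵢ) over the active causes.
Sum P(alarm|·) weighted by the priors over both values of burglary:
  P(alarm | ¬earthquake) = 0.06×0.822 + 0.8402×0.178
        = 0.049320 + 0.149556 = 0.198876
The terms with burglary present sum to 0.149556, so
  P(burglary | alarm, ¬earthquake) = 0.149556 / 0.198876 ≈ 0.7520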